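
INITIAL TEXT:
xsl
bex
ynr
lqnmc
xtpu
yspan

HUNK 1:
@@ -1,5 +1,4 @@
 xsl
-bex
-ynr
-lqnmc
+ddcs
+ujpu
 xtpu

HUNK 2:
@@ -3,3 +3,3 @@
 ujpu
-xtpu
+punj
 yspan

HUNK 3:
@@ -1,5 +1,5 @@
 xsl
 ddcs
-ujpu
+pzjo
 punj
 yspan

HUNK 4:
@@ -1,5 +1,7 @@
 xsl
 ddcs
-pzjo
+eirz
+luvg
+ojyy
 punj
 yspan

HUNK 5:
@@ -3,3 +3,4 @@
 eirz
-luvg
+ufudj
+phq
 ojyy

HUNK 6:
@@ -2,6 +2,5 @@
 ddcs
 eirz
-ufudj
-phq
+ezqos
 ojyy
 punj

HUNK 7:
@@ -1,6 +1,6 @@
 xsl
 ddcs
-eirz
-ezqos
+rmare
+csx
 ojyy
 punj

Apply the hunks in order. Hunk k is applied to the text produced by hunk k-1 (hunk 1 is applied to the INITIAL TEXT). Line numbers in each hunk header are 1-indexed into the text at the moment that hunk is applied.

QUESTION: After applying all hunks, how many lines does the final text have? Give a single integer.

Hunk 1: at line 1 remove [bex,ynr,lqnmc] add [ddcs,ujpu] -> 5 lines: xsl ddcs ujpu xtpu yspan
Hunk 2: at line 3 remove [xtpu] add [punj] -> 5 lines: xsl ddcs ujpu punj yspan
Hunk 3: at line 1 remove [ujpu] add [pzjo] -> 5 lines: xsl ddcs pzjo punj yspan
Hunk 4: at line 1 remove [pzjo] add [eirz,luvg,ojyy] -> 7 lines: xsl ddcs eirz luvg ojyy punj yspan
Hunk 5: at line 3 remove [luvg] add [ufudj,phq] -> 8 lines: xsl ddcs eirz ufudj phq ojyy punj yspan
Hunk 6: at line 2 remove [ufudj,phq] add [ezqos] -> 7 lines: xsl ddcs eirz ezqos ojyy punj yspan
Hunk 7: at line 1 remove [eirz,ezqos] add [rmare,csx] -> 7 lines: xsl ddcs rmare csx ojyy punj yspan
Final line count: 7

Answer: 7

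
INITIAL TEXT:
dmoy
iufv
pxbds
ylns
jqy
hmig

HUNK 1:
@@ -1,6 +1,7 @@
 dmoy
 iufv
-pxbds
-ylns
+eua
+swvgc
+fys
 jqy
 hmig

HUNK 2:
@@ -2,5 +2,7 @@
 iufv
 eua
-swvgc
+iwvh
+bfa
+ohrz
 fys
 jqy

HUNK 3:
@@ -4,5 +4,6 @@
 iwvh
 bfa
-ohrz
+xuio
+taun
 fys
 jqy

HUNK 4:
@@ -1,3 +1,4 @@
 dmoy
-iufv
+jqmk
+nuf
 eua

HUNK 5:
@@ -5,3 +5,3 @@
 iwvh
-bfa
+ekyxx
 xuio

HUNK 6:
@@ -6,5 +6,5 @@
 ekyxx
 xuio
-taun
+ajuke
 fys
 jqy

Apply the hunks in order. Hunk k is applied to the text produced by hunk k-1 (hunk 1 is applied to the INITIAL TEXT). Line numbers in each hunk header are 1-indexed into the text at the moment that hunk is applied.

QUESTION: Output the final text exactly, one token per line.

Answer: dmoy
jqmk
nuf
eua
iwvh
ekyxx
xuio
ajuke
fys
jqy
hmig

Derivation:
Hunk 1: at line 1 remove [pxbds,ylns] add [eua,swvgc,fys] -> 7 lines: dmoy iufv eua swvgc fys jqy hmig
Hunk 2: at line 2 remove [swvgc] add [iwvh,bfa,ohrz] -> 9 lines: dmoy iufv eua iwvh bfa ohrz fys jqy hmig
Hunk 3: at line 4 remove [ohrz] add [xuio,taun] -> 10 lines: dmoy iufv eua iwvh bfa xuio taun fys jqy hmig
Hunk 4: at line 1 remove [iufv] add [jqmk,nuf] -> 11 lines: dmoy jqmk nuf eua iwvh bfa xuio taun fys jqy hmig
Hunk 5: at line 5 remove [bfa] add [ekyxx] -> 11 lines: dmoy jqmk nuf eua iwvh ekyxx xuio taun fys jqy hmig
Hunk 6: at line 6 remove [taun] add [ajuke] -> 11 lines: dmoy jqmk nuf eua iwvh ekyxx xuio ajuke fys jqy hmig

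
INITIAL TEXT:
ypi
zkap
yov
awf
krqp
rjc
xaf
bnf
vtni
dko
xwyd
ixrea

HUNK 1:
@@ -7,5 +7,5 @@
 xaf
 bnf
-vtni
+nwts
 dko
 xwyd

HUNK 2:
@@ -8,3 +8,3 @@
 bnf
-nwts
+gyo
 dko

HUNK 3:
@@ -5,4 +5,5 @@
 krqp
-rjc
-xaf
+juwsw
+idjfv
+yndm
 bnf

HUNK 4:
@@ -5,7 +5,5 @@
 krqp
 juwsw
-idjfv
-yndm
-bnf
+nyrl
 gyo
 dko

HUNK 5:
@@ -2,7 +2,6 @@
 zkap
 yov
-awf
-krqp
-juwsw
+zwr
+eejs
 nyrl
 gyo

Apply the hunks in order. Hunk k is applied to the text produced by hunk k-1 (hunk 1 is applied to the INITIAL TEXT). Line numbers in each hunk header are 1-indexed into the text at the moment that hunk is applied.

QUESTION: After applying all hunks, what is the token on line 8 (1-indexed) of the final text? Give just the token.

Hunk 1: at line 7 remove [vtni] add [nwts] -> 12 lines: ypi zkap yov awf krqp rjc xaf bnf nwts dko xwyd ixrea
Hunk 2: at line 8 remove [nwts] add [gyo] -> 12 lines: ypi zkap yov awf krqp rjc xaf bnf gyo dko xwyd ixrea
Hunk 3: at line 5 remove [rjc,xaf] add [juwsw,idjfv,yndm] -> 13 lines: ypi zkap yov awf krqp juwsw idjfv yndm bnf gyo dko xwyd ixrea
Hunk 4: at line 5 remove [idjfv,yndm,bnf] add [nyrl] -> 11 lines: ypi zkap yov awf krqp juwsw nyrl gyo dko xwyd ixrea
Hunk 5: at line 2 remove [awf,krqp,juwsw] add [zwr,eejs] -> 10 lines: ypi zkap yov zwr eejs nyrl gyo dko xwyd ixrea
Final line 8: dko

Answer: dko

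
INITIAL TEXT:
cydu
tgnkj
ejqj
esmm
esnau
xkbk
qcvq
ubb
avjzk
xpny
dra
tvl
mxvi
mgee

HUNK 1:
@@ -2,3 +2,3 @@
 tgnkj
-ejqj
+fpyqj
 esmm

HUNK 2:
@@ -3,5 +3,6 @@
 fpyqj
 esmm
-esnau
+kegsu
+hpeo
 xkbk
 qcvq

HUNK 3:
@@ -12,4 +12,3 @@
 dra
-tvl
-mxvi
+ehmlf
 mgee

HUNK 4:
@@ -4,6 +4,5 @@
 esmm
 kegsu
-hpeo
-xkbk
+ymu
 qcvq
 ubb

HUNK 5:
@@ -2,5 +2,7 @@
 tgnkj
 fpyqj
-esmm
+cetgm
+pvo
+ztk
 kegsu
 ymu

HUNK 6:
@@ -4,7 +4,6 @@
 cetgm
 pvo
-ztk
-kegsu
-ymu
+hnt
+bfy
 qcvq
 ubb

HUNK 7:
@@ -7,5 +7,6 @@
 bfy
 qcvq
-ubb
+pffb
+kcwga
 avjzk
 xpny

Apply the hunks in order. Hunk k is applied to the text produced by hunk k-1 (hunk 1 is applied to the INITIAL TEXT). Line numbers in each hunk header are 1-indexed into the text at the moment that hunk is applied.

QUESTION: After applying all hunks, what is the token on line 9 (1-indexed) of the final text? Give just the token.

Hunk 1: at line 2 remove [ejqj] add [fpyqj] -> 14 lines: cydu tgnkj fpyqj esmm esnau xkbk qcvq ubb avjzk xpny dra tvl mxvi mgee
Hunk 2: at line 3 remove [esnau] add [kegsu,hpeo] -> 15 lines: cydu tgnkj fpyqj esmm kegsu hpeo xkbk qcvq ubb avjzk xpny dra tvl mxvi mgee
Hunk 3: at line 12 remove [tvl,mxvi] add [ehmlf] -> 14 lines: cydu tgnkj fpyqj esmm kegsu hpeo xkbk qcvq ubb avjzk xpny dra ehmlf mgee
Hunk 4: at line 4 remove [hpeo,xkbk] add [ymu] -> 13 lines: cydu tgnkj fpyqj esmm kegsu ymu qcvq ubb avjzk xpny dra ehmlf mgee
Hunk 5: at line 2 remove [esmm] add [cetgm,pvo,ztk] -> 15 lines: cydu tgnkj fpyqj cetgm pvo ztk kegsu ymu qcvq ubb avjzk xpny dra ehmlf mgee
Hunk 6: at line 4 remove [ztk,kegsu,ymu] add [hnt,bfy] -> 14 lines: cydu tgnkj fpyqj cetgm pvo hnt bfy qcvq ubb avjzk xpny dra ehmlf mgee
Hunk 7: at line 7 remove [ubb] add [pffb,kcwga] -> 15 lines: cydu tgnkj fpyqj cetgm pvo hnt bfy qcvq pffb kcwga avjzk xpny dra ehmlf mgee
Final line 9: pffb

Answer: pffb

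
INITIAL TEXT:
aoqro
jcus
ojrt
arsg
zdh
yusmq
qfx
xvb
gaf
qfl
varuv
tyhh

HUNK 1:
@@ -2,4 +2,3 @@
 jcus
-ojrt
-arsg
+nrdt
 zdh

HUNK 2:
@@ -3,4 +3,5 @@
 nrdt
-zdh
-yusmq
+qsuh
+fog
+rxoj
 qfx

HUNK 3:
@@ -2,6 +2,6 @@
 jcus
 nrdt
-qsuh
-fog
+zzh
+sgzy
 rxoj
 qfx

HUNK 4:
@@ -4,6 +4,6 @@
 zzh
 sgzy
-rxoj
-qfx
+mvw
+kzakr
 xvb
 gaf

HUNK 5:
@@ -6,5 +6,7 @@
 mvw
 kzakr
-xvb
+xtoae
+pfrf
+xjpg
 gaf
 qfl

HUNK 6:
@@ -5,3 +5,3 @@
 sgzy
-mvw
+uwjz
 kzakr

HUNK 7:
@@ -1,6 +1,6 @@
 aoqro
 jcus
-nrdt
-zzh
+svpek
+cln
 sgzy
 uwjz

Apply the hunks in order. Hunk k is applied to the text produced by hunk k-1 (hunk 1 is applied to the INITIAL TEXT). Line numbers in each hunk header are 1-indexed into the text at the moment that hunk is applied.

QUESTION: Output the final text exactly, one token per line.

Answer: aoqro
jcus
svpek
cln
sgzy
uwjz
kzakr
xtoae
pfrf
xjpg
gaf
qfl
varuv
tyhh

Derivation:
Hunk 1: at line 2 remove [ojrt,arsg] add [nrdt] -> 11 lines: aoqro jcus nrdt zdh yusmq qfx xvb gaf qfl varuv tyhh
Hunk 2: at line 3 remove [zdh,yusmq] add [qsuh,fog,rxoj] -> 12 lines: aoqro jcus nrdt qsuh fog rxoj qfx xvb gaf qfl varuv tyhh
Hunk 3: at line 2 remove [qsuh,fog] add [zzh,sgzy] -> 12 lines: aoqro jcus nrdt zzh sgzy rxoj qfx xvb gaf qfl varuv tyhh
Hunk 4: at line 4 remove [rxoj,qfx] add [mvw,kzakr] -> 12 lines: aoqro jcus nrdt zzh sgzy mvw kzakr xvb gaf qfl varuv tyhh
Hunk 5: at line 6 remove [xvb] add [xtoae,pfrf,xjpg] -> 14 lines: aoqro jcus nrdt zzh sgzy mvw kzakr xtoae pfrf xjpg gaf qfl varuv tyhh
Hunk 6: at line 5 remove [mvw] add [uwjz] -> 14 lines: aoqro jcus nrdt zzh sgzy uwjz kzakr xtoae pfrf xjpg gaf qfl varuv tyhh
Hunk 7: at line 1 remove [nrdt,zzh] add [svpek,cln] -> 14 lines: aoqro jcus svpek cln sgzy uwjz kzakr xtoae pfrf xjpg gaf qfl varuv tyhh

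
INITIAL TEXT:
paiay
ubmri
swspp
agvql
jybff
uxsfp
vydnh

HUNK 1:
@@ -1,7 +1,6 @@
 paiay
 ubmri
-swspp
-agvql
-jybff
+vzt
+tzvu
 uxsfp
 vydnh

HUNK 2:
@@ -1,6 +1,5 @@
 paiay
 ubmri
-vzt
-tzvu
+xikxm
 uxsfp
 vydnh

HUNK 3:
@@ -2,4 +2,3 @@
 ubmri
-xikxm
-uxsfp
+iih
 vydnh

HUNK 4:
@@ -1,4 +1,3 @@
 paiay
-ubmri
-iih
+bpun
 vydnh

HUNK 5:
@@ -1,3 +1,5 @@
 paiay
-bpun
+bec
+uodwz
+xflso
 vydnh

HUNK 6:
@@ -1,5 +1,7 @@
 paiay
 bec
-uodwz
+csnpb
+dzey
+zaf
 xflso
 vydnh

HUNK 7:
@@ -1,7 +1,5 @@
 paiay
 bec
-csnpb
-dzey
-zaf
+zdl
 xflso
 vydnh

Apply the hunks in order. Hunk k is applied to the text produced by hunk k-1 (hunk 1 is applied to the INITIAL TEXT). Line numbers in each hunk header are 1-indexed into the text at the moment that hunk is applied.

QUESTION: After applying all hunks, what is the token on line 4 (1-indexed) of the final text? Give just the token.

Answer: xflso

Derivation:
Hunk 1: at line 1 remove [swspp,agvql,jybff] add [vzt,tzvu] -> 6 lines: paiay ubmri vzt tzvu uxsfp vydnh
Hunk 2: at line 1 remove [vzt,tzvu] add [xikxm] -> 5 lines: paiay ubmri xikxm uxsfp vydnh
Hunk 3: at line 2 remove [xikxm,uxsfp] add [iih] -> 4 lines: paiay ubmri iih vydnh
Hunk 4: at line 1 remove [ubmri,iih] add [bpun] -> 3 lines: paiay bpun vydnh
Hunk 5: at line 1 remove [bpun] add [bec,uodwz,xflso] -> 5 lines: paiay bec uodwz xflso vydnh
Hunk 6: at line 1 remove [uodwz] add [csnpb,dzey,zaf] -> 7 lines: paiay bec csnpb dzey zaf xflso vydnh
Hunk 7: at line 1 remove [csnpb,dzey,zaf] add [zdl] -> 5 lines: paiay bec zdl xflso vydnh
Final line 4: xflso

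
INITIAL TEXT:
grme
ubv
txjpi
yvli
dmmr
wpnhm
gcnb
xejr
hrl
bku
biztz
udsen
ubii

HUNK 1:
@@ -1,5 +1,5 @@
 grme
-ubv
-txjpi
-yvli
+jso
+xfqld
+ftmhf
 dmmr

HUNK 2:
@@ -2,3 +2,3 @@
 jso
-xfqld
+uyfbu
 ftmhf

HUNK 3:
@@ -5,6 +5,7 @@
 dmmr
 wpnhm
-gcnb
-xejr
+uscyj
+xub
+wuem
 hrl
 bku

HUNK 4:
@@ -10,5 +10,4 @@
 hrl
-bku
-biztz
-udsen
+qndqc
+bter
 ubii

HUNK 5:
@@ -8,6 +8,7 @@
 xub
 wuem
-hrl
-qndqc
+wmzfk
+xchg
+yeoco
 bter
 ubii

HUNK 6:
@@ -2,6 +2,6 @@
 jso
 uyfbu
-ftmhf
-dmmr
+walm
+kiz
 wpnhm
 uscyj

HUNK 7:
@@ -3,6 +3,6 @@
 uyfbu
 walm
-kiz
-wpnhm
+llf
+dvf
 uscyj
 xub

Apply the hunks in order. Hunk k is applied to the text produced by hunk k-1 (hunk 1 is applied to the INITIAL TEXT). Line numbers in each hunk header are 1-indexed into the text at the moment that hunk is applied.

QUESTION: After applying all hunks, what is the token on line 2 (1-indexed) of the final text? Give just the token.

Hunk 1: at line 1 remove [ubv,txjpi,yvli] add [jso,xfqld,ftmhf] -> 13 lines: grme jso xfqld ftmhf dmmr wpnhm gcnb xejr hrl bku biztz udsen ubii
Hunk 2: at line 2 remove [xfqld] add [uyfbu] -> 13 lines: grme jso uyfbu ftmhf dmmr wpnhm gcnb xejr hrl bku biztz udsen ubii
Hunk 3: at line 5 remove [gcnb,xejr] add [uscyj,xub,wuem] -> 14 lines: grme jso uyfbu ftmhf dmmr wpnhm uscyj xub wuem hrl bku biztz udsen ubii
Hunk 4: at line 10 remove [bku,biztz,udsen] add [qndqc,bter] -> 13 lines: grme jso uyfbu ftmhf dmmr wpnhm uscyj xub wuem hrl qndqc bter ubii
Hunk 5: at line 8 remove [hrl,qndqc] add [wmzfk,xchg,yeoco] -> 14 lines: grme jso uyfbu ftmhf dmmr wpnhm uscyj xub wuem wmzfk xchg yeoco bter ubii
Hunk 6: at line 2 remove [ftmhf,dmmr] add [walm,kiz] -> 14 lines: grme jso uyfbu walm kiz wpnhm uscyj xub wuem wmzfk xchg yeoco bter ubii
Hunk 7: at line 3 remove [kiz,wpnhm] add [llf,dvf] -> 14 lines: grme jso uyfbu walm llf dvf uscyj xub wuem wmzfk xchg yeoco bter ubii
Final line 2: jso

Answer: jso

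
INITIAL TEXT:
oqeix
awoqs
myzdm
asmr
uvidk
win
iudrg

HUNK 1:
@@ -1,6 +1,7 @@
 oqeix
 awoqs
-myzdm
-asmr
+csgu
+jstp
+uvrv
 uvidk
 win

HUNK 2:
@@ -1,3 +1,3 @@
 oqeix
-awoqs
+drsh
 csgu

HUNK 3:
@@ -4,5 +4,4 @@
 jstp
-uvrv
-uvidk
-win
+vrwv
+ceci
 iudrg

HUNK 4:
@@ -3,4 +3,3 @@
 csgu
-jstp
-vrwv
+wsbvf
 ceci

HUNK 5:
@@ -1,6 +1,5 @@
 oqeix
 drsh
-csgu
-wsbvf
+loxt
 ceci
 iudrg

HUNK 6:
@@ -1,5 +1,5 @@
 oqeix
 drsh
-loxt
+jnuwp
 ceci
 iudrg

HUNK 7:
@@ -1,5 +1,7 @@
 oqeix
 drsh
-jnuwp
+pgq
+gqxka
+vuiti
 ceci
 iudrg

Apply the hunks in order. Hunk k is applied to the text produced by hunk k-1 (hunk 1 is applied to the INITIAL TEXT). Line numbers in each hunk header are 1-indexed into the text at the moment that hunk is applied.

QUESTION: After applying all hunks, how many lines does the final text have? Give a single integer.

Hunk 1: at line 1 remove [myzdm,asmr] add [csgu,jstp,uvrv] -> 8 lines: oqeix awoqs csgu jstp uvrv uvidk win iudrg
Hunk 2: at line 1 remove [awoqs] add [drsh] -> 8 lines: oqeix drsh csgu jstp uvrv uvidk win iudrg
Hunk 3: at line 4 remove [uvrv,uvidk,win] add [vrwv,ceci] -> 7 lines: oqeix drsh csgu jstp vrwv ceci iudrg
Hunk 4: at line 3 remove [jstp,vrwv] add [wsbvf] -> 6 lines: oqeix drsh csgu wsbvf ceci iudrg
Hunk 5: at line 1 remove [csgu,wsbvf] add [loxt] -> 5 lines: oqeix drsh loxt ceci iudrg
Hunk 6: at line 1 remove [loxt] add [jnuwp] -> 5 lines: oqeix drsh jnuwp ceci iudrg
Hunk 7: at line 1 remove [jnuwp] add [pgq,gqxka,vuiti] -> 7 lines: oqeix drsh pgq gqxka vuiti ceci iudrg
Final line count: 7

Answer: 7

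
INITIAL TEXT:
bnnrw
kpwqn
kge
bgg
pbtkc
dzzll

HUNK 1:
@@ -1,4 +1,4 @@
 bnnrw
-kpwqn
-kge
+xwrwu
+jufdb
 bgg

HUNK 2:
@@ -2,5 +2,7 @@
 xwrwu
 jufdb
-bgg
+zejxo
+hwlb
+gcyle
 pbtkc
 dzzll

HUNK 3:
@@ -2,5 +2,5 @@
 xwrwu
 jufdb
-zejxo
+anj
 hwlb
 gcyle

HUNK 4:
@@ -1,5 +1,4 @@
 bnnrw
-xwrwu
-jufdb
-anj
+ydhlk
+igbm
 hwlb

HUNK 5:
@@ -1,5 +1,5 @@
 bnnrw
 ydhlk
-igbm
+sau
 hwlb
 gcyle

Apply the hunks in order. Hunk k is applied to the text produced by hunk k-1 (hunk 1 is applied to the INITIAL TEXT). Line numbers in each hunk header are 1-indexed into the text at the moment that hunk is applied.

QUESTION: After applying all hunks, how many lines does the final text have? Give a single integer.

Hunk 1: at line 1 remove [kpwqn,kge] add [xwrwu,jufdb] -> 6 lines: bnnrw xwrwu jufdb bgg pbtkc dzzll
Hunk 2: at line 2 remove [bgg] add [zejxo,hwlb,gcyle] -> 8 lines: bnnrw xwrwu jufdb zejxo hwlb gcyle pbtkc dzzll
Hunk 3: at line 2 remove [zejxo] add [anj] -> 8 lines: bnnrw xwrwu jufdb anj hwlb gcyle pbtkc dzzll
Hunk 4: at line 1 remove [xwrwu,jufdb,anj] add [ydhlk,igbm] -> 7 lines: bnnrw ydhlk igbm hwlb gcyle pbtkc dzzll
Hunk 5: at line 1 remove [igbm] add [sau] -> 7 lines: bnnrw ydhlk sau hwlb gcyle pbtkc dzzll
Final line count: 7

Answer: 7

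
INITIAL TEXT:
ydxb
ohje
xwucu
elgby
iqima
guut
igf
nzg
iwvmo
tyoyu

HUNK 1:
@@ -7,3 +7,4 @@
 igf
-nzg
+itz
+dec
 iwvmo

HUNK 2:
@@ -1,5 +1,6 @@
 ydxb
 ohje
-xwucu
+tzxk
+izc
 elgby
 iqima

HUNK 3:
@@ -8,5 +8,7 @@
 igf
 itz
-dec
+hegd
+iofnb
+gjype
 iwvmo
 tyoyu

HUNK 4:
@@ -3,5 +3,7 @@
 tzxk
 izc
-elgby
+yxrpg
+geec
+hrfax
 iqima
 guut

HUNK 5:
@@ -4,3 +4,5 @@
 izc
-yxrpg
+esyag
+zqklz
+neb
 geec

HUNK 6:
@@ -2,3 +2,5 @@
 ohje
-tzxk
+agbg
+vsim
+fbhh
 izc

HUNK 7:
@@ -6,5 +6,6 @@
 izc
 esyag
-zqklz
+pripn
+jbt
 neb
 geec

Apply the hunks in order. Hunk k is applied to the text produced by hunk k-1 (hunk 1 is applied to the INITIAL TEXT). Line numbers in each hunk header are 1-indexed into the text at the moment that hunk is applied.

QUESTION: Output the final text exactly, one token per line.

Answer: ydxb
ohje
agbg
vsim
fbhh
izc
esyag
pripn
jbt
neb
geec
hrfax
iqima
guut
igf
itz
hegd
iofnb
gjype
iwvmo
tyoyu

Derivation:
Hunk 1: at line 7 remove [nzg] add [itz,dec] -> 11 lines: ydxb ohje xwucu elgby iqima guut igf itz dec iwvmo tyoyu
Hunk 2: at line 1 remove [xwucu] add [tzxk,izc] -> 12 lines: ydxb ohje tzxk izc elgby iqima guut igf itz dec iwvmo tyoyu
Hunk 3: at line 8 remove [dec] add [hegd,iofnb,gjype] -> 14 lines: ydxb ohje tzxk izc elgby iqima guut igf itz hegd iofnb gjype iwvmo tyoyu
Hunk 4: at line 3 remove [elgby] add [yxrpg,geec,hrfax] -> 16 lines: ydxb ohje tzxk izc yxrpg geec hrfax iqima guut igf itz hegd iofnb gjype iwvmo tyoyu
Hunk 5: at line 4 remove [yxrpg] add [esyag,zqklz,neb] -> 18 lines: ydxb ohje tzxk izc esyag zqklz neb geec hrfax iqima guut igf itz hegd iofnb gjype iwvmo tyoyu
Hunk 6: at line 2 remove [tzxk] add [agbg,vsim,fbhh] -> 20 lines: ydxb ohje agbg vsim fbhh izc esyag zqklz neb geec hrfax iqima guut igf itz hegd iofnb gjype iwvmo tyoyu
Hunk 7: at line 6 remove [zqklz] add [pripn,jbt] -> 21 lines: ydxb ohje agbg vsim fbhh izc esyag pripn jbt neb geec hrfax iqima guut igf itz hegd iofnb gjype iwvmo tyoyu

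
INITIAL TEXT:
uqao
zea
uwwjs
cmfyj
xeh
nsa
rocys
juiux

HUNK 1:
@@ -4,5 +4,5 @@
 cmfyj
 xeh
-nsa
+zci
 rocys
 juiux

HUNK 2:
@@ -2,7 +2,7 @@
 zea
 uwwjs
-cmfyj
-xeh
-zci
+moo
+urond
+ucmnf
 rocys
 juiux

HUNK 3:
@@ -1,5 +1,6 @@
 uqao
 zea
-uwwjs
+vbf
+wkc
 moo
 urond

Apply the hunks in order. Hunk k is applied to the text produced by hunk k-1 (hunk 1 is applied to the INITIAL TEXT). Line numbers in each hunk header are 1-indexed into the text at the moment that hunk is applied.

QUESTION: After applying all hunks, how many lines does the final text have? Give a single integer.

Answer: 9

Derivation:
Hunk 1: at line 4 remove [nsa] add [zci] -> 8 lines: uqao zea uwwjs cmfyj xeh zci rocys juiux
Hunk 2: at line 2 remove [cmfyj,xeh,zci] add [moo,urond,ucmnf] -> 8 lines: uqao zea uwwjs moo urond ucmnf rocys juiux
Hunk 3: at line 1 remove [uwwjs] add [vbf,wkc] -> 9 lines: uqao zea vbf wkc moo urond ucmnf rocys juiux
Final line count: 9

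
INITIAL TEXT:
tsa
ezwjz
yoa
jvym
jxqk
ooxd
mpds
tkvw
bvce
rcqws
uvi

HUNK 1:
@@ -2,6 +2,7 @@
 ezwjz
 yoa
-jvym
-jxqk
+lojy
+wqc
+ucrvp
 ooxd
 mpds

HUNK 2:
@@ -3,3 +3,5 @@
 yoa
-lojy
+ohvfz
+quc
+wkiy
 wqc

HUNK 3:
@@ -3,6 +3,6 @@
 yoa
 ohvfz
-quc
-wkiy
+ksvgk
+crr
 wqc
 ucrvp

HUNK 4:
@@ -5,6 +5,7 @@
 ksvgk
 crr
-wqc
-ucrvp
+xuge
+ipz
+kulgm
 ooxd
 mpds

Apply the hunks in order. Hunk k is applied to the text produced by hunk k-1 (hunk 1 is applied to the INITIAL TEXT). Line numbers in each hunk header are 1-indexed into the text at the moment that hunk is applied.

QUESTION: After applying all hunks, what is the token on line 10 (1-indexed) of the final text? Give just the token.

Hunk 1: at line 2 remove [jvym,jxqk] add [lojy,wqc,ucrvp] -> 12 lines: tsa ezwjz yoa lojy wqc ucrvp ooxd mpds tkvw bvce rcqws uvi
Hunk 2: at line 3 remove [lojy] add [ohvfz,quc,wkiy] -> 14 lines: tsa ezwjz yoa ohvfz quc wkiy wqc ucrvp ooxd mpds tkvw bvce rcqws uvi
Hunk 3: at line 3 remove [quc,wkiy] add [ksvgk,crr] -> 14 lines: tsa ezwjz yoa ohvfz ksvgk crr wqc ucrvp ooxd mpds tkvw bvce rcqws uvi
Hunk 4: at line 5 remove [wqc,ucrvp] add [xuge,ipz,kulgm] -> 15 lines: tsa ezwjz yoa ohvfz ksvgk crr xuge ipz kulgm ooxd mpds tkvw bvce rcqws uvi
Final line 10: ooxd

Answer: ooxd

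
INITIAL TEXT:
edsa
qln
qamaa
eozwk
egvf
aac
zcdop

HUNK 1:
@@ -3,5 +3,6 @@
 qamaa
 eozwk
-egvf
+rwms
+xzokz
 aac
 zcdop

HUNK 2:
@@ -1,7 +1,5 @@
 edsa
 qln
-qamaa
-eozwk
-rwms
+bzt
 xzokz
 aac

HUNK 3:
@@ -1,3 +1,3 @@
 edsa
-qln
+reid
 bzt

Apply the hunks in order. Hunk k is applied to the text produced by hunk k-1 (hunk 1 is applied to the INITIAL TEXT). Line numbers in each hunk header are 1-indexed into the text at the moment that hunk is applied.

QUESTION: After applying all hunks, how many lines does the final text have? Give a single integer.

Hunk 1: at line 3 remove [egvf] add [rwms,xzokz] -> 8 lines: edsa qln qamaa eozwk rwms xzokz aac zcdop
Hunk 2: at line 1 remove [qamaa,eozwk,rwms] add [bzt] -> 6 lines: edsa qln bzt xzokz aac zcdop
Hunk 3: at line 1 remove [qln] add [reid] -> 6 lines: edsa reid bzt xzokz aac zcdop
Final line count: 6

Answer: 6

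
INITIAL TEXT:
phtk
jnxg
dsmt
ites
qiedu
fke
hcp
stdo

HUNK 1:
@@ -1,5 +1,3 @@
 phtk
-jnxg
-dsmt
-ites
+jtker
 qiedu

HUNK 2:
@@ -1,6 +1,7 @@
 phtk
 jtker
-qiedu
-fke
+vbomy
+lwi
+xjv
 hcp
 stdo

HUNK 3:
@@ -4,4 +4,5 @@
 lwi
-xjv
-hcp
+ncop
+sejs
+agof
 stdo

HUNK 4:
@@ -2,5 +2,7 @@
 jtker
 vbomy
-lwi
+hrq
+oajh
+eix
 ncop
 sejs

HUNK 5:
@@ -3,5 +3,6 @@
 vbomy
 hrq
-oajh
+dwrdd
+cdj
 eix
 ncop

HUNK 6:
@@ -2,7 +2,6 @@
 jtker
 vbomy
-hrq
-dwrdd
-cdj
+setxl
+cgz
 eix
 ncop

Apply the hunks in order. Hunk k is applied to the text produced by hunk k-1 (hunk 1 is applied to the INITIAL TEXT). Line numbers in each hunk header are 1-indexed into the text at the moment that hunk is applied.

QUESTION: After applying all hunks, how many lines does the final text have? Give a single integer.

Hunk 1: at line 1 remove [jnxg,dsmt,ites] add [jtker] -> 6 lines: phtk jtker qiedu fke hcp stdo
Hunk 2: at line 1 remove [qiedu,fke] add [vbomy,lwi,xjv] -> 7 lines: phtk jtker vbomy lwi xjv hcp stdo
Hunk 3: at line 4 remove [xjv,hcp] add [ncop,sejs,agof] -> 8 lines: phtk jtker vbomy lwi ncop sejs agof stdo
Hunk 4: at line 2 remove [lwi] add [hrq,oajh,eix] -> 10 lines: phtk jtker vbomy hrq oajh eix ncop sejs agof stdo
Hunk 5: at line 3 remove [oajh] add [dwrdd,cdj] -> 11 lines: phtk jtker vbomy hrq dwrdd cdj eix ncop sejs agof stdo
Hunk 6: at line 2 remove [hrq,dwrdd,cdj] add [setxl,cgz] -> 10 lines: phtk jtker vbomy setxl cgz eix ncop sejs agof stdo
Final line count: 10

Answer: 10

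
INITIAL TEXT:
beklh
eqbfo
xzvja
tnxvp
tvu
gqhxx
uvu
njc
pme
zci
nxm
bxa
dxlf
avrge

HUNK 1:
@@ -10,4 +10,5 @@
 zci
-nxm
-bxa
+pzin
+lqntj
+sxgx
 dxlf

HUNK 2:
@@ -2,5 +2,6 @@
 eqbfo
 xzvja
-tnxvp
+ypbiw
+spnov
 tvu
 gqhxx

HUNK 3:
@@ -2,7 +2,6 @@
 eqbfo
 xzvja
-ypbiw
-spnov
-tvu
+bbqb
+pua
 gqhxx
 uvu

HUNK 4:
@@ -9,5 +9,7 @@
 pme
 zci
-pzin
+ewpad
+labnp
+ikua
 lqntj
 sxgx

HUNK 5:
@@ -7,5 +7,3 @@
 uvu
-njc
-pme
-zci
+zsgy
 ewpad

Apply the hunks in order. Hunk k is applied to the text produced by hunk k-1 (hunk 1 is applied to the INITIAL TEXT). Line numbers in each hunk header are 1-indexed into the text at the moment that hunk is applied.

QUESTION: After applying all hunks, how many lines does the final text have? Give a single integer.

Answer: 15

Derivation:
Hunk 1: at line 10 remove [nxm,bxa] add [pzin,lqntj,sxgx] -> 15 lines: beklh eqbfo xzvja tnxvp tvu gqhxx uvu njc pme zci pzin lqntj sxgx dxlf avrge
Hunk 2: at line 2 remove [tnxvp] add [ypbiw,spnov] -> 16 lines: beklh eqbfo xzvja ypbiw spnov tvu gqhxx uvu njc pme zci pzin lqntj sxgx dxlf avrge
Hunk 3: at line 2 remove [ypbiw,spnov,tvu] add [bbqb,pua] -> 15 lines: beklh eqbfo xzvja bbqb pua gqhxx uvu njc pme zci pzin lqntj sxgx dxlf avrge
Hunk 4: at line 9 remove [pzin] add [ewpad,labnp,ikua] -> 17 lines: beklh eqbfo xzvja bbqb pua gqhxx uvu njc pme zci ewpad labnp ikua lqntj sxgx dxlf avrge
Hunk 5: at line 7 remove [njc,pme,zci] add [zsgy] -> 15 lines: beklh eqbfo xzvja bbqb pua gqhxx uvu zsgy ewpad labnp ikua lqntj sxgx dxlf avrge
Final line count: 15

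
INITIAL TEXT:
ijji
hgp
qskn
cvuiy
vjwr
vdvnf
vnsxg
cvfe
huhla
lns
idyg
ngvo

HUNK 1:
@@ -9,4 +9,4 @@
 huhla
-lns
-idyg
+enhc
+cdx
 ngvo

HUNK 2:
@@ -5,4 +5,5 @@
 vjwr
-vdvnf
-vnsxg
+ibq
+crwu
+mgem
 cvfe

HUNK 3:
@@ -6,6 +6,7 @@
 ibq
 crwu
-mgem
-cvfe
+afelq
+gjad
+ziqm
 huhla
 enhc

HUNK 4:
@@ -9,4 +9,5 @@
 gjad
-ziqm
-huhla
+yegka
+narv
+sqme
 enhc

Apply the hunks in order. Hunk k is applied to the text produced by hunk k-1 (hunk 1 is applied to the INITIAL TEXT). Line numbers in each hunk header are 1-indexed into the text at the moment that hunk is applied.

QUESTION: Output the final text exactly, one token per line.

Answer: ijji
hgp
qskn
cvuiy
vjwr
ibq
crwu
afelq
gjad
yegka
narv
sqme
enhc
cdx
ngvo

Derivation:
Hunk 1: at line 9 remove [lns,idyg] add [enhc,cdx] -> 12 lines: ijji hgp qskn cvuiy vjwr vdvnf vnsxg cvfe huhla enhc cdx ngvo
Hunk 2: at line 5 remove [vdvnf,vnsxg] add [ibq,crwu,mgem] -> 13 lines: ijji hgp qskn cvuiy vjwr ibq crwu mgem cvfe huhla enhc cdx ngvo
Hunk 3: at line 6 remove [mgem,cvfe] add [afelq,gjad,ziqm] -> 14 lines: ijji hgp qskn cvuiy vjwr ibq crwu afelq gjad ziqm huhla enhc cdx ngvo
Hunk 4: at line 9 remove [ziqm,huhla] add [yegka,narv,sqme] -> 15 lines: ijji hgp qskn cvuiy vjwr ibq crwu afelq gjad yegka narv sqme enhc cdx ngvo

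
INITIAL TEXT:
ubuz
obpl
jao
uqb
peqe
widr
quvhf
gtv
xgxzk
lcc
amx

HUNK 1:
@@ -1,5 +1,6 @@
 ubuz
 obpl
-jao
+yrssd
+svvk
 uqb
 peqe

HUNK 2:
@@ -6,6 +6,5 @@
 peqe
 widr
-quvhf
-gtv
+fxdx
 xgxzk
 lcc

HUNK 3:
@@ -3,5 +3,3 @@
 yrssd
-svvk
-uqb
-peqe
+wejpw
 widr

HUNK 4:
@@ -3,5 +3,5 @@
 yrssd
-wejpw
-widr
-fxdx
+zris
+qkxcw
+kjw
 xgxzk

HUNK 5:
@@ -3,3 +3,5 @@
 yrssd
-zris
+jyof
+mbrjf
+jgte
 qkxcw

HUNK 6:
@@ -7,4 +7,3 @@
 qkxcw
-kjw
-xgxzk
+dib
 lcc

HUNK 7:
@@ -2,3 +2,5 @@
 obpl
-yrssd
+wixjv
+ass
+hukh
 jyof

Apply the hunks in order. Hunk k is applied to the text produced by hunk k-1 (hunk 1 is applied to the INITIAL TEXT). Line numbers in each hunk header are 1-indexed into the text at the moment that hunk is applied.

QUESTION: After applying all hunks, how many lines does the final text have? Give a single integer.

Answer: 12

Derivation:
Hunk 1: at line 1 remove [jao] add [yrssd,svvk] -> 12 lines: ubuz obpl yrssd svvk uqb peqe widr quvhf gtv xgxzk lcc amx
Hunk 2: at line 6 remove [quvhf,gtv] add [fxdx] -> 11 lines: ubuz obpl yrssd svvk uqb peqe widr fxdx xgxzk lcc amx
Hunk 3: at line 3 remove [svvk,uqb,peqe] add [wejpw] -> 9 lines: ubuz obpl yrssd wejpw widr fxdx xgxzk lcc amx
Hunk 4: at line 3 remove [wejpw,widr,fxdx] add [zris,qkxcw,kjw] -> 9 lines: ubuz obpl yrssd zris qkxcw kjw xgxzk lcc amx
Hunk 5: at line 3 remove [zris] add [jyof,mbrjf,jgte] -> 11 lines: ubuz obpl yrssd jyof mbrjf jgte qkxcw kjw xgxzk lcc amx
Hunk 6: at line 7 remove [kjw,xgxzk] add [dib] -> 10 lines: ubuz obpl yrssd jyof mbrjf jgte qkxcw dib lcc amx
Hunk 7: at line 2 remove [yrssd] add [wixjv,ass,hukh] -> 12 lines: ubuz obpl wixjv ass hukh jyof mbrjf jgte qkxcw dib lcc amx
Final line count: 12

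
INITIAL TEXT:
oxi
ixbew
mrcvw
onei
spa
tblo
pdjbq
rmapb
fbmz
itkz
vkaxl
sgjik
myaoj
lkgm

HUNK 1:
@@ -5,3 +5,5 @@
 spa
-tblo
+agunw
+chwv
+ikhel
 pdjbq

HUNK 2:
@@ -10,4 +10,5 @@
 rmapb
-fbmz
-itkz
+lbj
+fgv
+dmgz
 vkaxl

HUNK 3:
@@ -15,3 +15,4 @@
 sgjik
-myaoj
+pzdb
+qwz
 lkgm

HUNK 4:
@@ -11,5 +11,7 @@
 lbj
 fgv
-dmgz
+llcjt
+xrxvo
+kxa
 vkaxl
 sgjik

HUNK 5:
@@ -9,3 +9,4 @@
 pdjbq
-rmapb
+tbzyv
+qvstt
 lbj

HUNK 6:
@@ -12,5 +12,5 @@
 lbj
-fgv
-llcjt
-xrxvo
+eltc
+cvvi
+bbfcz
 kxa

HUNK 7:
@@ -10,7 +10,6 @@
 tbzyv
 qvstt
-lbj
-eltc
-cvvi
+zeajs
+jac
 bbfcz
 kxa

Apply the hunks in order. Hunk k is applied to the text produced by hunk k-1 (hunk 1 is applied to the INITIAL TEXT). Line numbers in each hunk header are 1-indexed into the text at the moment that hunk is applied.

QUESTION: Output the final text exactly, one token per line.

Hunk 1: at line 5 remove [tblo] add [agunw,chwv,ikhel] -> 16 lines: oxi ixbew mrcvw onei spa agunw chwv ikhel pdjbq rmapb fbmz itkz vkaxl sgjik myaoj lkgm
Hunk 2: at line 10 remove [fbmz,itkz] add [lbj,fgv,dmgz] -> 17 lines: oxi ixbew mrcvw onei spa agunw chwv ikhel pdjbq rmapb lbj fgv dmgz vkaxl sgjik myaoj lkgm
Hunk 3: at line 15 remove [myaoj] add [pzdb,qwz] -> 18 lines: oxi ixbew mrcvw onei spa agunw chwv ikhel pdjbq rmapb lbj fgv dmgz vkaxl sgjik pzdb qwz lkgm
Hunk 4: at line 11 remove [dmgz] add [llcjt,xrxvo,kxa] -> 20 lines: oxi ixbew mrcvw onei spa agunw chwv ikhel pdjbq rmapb lbj fgv llcjt xrxvo kxa vkaxl sgjik pzdb qwz lkgm
Hunk 5: at line 9 remove [rmapb] add [tbzyv,qvstt] -> 21 lines: oxi ixbew mrcvw onei spa agunw chwv ikhel pdjbq tbzyv qvstt lbj fgv llcjt xrxvo kxa vkaxl sgjik pzdb qwz lkgm
Hunk 6: at line 12 remove [fgv,llcjt,xrxvo] add [eltc,cvvi,bbfcz] -> 21 lines: oxi ixbew mrcvw onei spa agunw chwv ikhel pdjbq tbzyv qvstt lbj eltc cvvi bbfcz kxa vkaxl sgjik pzdb qwz lkgm
Hunk 7: at line 10 remove [lbj,eltc,cvvi] add [zeajs,jac] -> 20 lines: oxi ixbew mrcvw onei spa agunw chwv ikhel pdjbq tbzyv qvstt zeajs jac bbfcz kxa vkaxl sgjik pzdb qwz lkgm

Answer: oxi
ixbew
mrcvw
onei
spa
agunw
chwv
ikhel
pdjbq
tbzyv
qvstt
zeajs
jac
bbfcz
kxa
vkaxl
sgjik
pzdb
qwz
lkgm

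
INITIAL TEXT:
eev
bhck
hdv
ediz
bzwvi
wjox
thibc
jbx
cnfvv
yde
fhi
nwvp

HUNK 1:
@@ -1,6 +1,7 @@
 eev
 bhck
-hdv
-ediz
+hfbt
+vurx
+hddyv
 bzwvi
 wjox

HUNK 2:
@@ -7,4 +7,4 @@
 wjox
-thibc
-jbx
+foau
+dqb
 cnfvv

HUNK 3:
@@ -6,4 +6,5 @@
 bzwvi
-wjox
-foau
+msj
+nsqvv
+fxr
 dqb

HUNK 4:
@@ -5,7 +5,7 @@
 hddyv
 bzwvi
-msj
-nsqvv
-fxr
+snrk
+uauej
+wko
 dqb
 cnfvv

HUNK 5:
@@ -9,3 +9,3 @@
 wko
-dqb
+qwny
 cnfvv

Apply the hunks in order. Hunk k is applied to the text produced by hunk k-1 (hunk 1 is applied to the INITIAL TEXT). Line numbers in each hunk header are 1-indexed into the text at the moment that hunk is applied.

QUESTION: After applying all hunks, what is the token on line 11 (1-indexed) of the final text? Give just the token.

Answer: cnfvv

Derivation:
Hunk 1: at line 1 remove [hdv,ediz] add [hfbt,vurx,hddyv] -> 13 lines: eev bhck hfbt vurx hddyv bzwvi wjox thibc jbx cnfvv yde fhi nwvp
Hunk 2: at line 7 remove [thibc,jbx] add [foau,dqb] -> 13 lines: eev bhck hfbt vurx hddyv bzwvi wjox foau dqb cnfvv yde fhi nwvp
Hunk 3: at line 6 remove [wjox,foau] add [msj,nsqvv,fxr] -> 14 lines: eev bhck hfbt vurx hddyv bzwvi msj nsqvv fxr dqb cnfvv yde fhi nwvp
Hunk 4: at line 5 remove [msj,nsqvv,fxr] add [snrk,uauej,wko] -> 14 lines: eev bhck hfbt vurx hddyv bzwvi snrk uauej wko dqb cnfvv yde fhi nwvp
Hunk 5: at line 9 remove [dqb] add [qwny] -> 14 lines: eev bhck hfbt vurx hddyv bzwvi snrk uauej wko qwny cnfvv yde fhi nwvp
Final line 11: cnfvv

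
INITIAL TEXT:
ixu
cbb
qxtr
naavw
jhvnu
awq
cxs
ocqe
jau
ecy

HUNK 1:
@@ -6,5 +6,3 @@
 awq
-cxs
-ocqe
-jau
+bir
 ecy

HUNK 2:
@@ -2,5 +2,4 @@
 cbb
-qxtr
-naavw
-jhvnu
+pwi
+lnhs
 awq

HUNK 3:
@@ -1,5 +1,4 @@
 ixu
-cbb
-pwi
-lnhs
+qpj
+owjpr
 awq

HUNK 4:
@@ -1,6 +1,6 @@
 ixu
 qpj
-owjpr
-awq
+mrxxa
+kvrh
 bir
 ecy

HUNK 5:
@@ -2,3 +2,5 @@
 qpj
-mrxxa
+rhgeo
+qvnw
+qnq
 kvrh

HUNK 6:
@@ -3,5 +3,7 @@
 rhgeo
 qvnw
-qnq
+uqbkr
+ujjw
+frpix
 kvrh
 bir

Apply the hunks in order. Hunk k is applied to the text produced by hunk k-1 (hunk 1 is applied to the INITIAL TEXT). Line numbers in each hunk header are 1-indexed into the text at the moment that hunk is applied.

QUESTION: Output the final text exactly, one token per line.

Answer: ixu
qpj
rhgeo
qvnw
uqbkr
ujjw
frpix
kvrh
bir
ecy

Derivation:
Hunk 1: at line 6 remove [cxs,ocqe,jau] add [bir] -> 8 lines: ixu cbb qxtr naavw jhvnu awq bir ecy
Hunk 2: at line 2 remove [qxtr,naavw,jhvnu] add [pwi,lnhs] -> 7 lines: ixu cbb pwi lnhs awq bir ecy
Hunk 3: at line 1 remove [cbb,pwi,lnhs] add [qpj,owjpr] -> 6 lines: ixu qpj owjpr awq bir ecy
Hunk 4: at line 1 remove [owjpr,awq] add [mrxxa,kvrh] -> 6 lines: ixu qpj mrxxa kvrh bir ecy
Hunk 5: at line 2 remove [mrxxa] add [rhgeo,qvnw,qnq] -> 8 lines: ixu qpj rhgeo qvnw qnq kvrh bir ecy
Hunk 6: at line 3 remove [qnq] add [uqbkr,ujjw,frpix] -> 10 lines: ixu qpj rhgeo qvnw uqbkr ujjw frpix kvrh bir ecy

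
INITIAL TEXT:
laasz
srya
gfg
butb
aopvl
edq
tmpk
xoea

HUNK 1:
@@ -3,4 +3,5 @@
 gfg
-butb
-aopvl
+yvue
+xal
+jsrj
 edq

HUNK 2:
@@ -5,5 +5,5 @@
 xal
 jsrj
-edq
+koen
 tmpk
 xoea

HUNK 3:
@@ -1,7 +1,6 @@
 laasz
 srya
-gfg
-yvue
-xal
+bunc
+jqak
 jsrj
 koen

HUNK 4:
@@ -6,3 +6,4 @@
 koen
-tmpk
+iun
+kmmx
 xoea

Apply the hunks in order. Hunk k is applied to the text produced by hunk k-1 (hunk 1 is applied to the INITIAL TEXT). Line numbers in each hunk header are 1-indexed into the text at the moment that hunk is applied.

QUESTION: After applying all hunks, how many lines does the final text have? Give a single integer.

Hunk 1: at line 3 remove [butb,aopvl] add [yvue,xal,jsrj] -> 9 lines: laasz srya gfg yvue xal jsrj edq tmpk xoea
Hunk 2: at line 5 remove [edq] add [koen] -> 9 lines: laasz srya gfg yvue xal jsrj koen tmpk xoea
Hunk 3: at line 1 remove [gfg,yvue,xal] add [bunc,jqak] -> 8 lines: laasz srya bunc jqak jsrj koen tmpk xoea
Hunk 4: at line 6 remove [tmpk] add [iun,kmmx] -> 9 lines: laasz srya bunc jqak jsrj koen iun kmmx xoea
Final line count: 9

Answer: 9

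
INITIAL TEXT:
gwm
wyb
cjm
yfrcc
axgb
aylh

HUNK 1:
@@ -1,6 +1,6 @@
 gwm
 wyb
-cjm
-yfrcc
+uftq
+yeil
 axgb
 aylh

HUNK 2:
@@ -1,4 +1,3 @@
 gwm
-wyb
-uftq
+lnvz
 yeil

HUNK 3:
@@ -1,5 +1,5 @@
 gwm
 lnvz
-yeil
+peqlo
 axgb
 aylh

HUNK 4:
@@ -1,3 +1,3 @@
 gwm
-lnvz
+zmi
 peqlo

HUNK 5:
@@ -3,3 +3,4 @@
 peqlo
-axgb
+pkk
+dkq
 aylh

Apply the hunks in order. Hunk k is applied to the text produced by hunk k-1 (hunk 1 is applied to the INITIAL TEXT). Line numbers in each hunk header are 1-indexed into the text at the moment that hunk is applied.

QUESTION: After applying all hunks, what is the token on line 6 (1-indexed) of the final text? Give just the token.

Hunk 1: at line 1 remove [cjm,yfrcc] add [uftq,yeil] -> 6 lines: gwm wyb uftq yeil axgb aylh
Hunk 2: at line 1 remove [wyb,uftq] add [lnvz] -> 5 lines: gwm lnvz yeil axgb aylh
Hunk 3: at line 1 remove [yeil] add [peqlo] -> 5 lines: gwm lnvz peqlo axgb aylh
Hunk 4: at line 1 remove [lnvz] add [zmi] -> 5 lines: gwm zmi peqlo axgb aylh
Hunk 5: at line 3 remove [axgb] add [pkk,dkq] -> 6 lines: gwm zmi peqlo pkk dkq aylh
Final line 6: aylh

Answer: aylh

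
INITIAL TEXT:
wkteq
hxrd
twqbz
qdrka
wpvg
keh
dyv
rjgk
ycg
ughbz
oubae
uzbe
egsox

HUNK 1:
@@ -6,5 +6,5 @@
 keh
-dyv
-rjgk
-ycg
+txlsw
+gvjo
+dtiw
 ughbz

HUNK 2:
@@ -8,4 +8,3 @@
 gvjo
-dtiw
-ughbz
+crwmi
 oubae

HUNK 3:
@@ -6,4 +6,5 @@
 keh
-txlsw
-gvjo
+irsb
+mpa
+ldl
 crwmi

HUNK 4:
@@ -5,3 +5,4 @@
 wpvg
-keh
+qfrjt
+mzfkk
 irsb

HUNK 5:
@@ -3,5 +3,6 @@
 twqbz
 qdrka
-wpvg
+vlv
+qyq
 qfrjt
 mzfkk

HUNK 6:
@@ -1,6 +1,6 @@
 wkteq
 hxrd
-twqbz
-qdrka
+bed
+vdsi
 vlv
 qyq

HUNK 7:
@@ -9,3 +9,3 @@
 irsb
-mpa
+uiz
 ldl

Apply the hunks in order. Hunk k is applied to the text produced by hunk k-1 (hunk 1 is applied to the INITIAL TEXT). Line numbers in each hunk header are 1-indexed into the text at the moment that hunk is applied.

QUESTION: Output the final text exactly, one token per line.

Hunk 1: at line 6 remove [dyv,rjgk,ycg] add [txlsw,gvjo,dtiw] -> 13 lines: wkteq hxrd twqbz qdrka wpvg keh txlsw gvjo dtiw ughbz oubae uzbe egsox
Hunk 2: at line 8 remove [dtiw,ughbz] add [crwmi] -> 12 lines: wkteq hxrd twqbz qdrka wpvg keh txlsw gvjo crwmi oubae uzbe egsox
Hunk 3: at line 6 remove [txlsw,gvjo] add [irsb,mpa,ldl] -> 13 lines: wkteq hxrd twqbz qdrka wpvg keh irsb mpa ldl crwmi oubae uzbe egsox
Hunk 4: at line 5 remove [keh] add [qfrjt,mzfkk] -> 14 lines: wkteq hxrd twqbz qdrka wpvg qfrjt mzfkk irsb mpa ldl crwmi oubae uzbe egsox
Hunk 5: at line 3 remove [wpvg] add [vlv,qyq] -> 15 lines: wkteq hxrd twqbz qdrka vlv qyq qfrjt mzfkk irsb mpa ldl crwmi oubae uzbe egsox
Hunk 6: at line 1 remove [twqbz,qdrka] add [bed,vdsi] -> 15 lines: wkteq hxrd bed vdsi vlv qyq qfrjt mzfkk irsb mpa ldl crwmi oubae uzbe egsox
Hunk 7: at line 9 remove [mpa] add [uiz] -> 15 lines: wkteq hxrd bed vdsi vlv qyq qfrjt mzfkk irsb uiz ldl crwmi oubae uzbe egsox

Answer: wkteq
hxrd
bed
vdsi
vlv
qyq
qfrjt
mzfkk
irsb
uiz
ldl
crwmi
oubae
uzbe
egsox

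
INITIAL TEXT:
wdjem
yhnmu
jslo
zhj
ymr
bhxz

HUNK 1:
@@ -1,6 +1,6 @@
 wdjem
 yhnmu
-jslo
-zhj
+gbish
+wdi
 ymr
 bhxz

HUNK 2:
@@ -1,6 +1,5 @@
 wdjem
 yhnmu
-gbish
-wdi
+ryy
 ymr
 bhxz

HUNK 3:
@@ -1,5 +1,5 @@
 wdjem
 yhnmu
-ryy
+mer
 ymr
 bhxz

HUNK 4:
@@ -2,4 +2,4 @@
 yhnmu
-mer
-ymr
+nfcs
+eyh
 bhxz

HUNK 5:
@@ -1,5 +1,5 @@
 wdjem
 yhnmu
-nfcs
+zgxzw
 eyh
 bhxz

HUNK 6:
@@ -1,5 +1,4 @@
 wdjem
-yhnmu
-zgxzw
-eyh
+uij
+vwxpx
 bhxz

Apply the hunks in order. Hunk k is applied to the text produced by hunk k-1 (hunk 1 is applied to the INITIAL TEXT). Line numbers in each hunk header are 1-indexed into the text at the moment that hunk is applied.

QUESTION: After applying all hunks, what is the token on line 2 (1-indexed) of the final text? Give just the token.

Hunk 1: at line 1 remove [jslo,zhj] add [gbish,wdi] -> 6 lines: wdjem yhnmu gbish wdi ymr bhxz
Hunk 2: at line 1 remove [gbish,wdi] add [ryy] -> 5 lines: wdjem yhnmu ryy ymr bhxz
Hunk 3: at line 1 remove [ryy] add [mer] -> 5 lines: wdjem yhnmu mer ymr bhxz
Hunk 4: at line 2 remove [mer,ymr] add [nfcs,eyh] -> 5 lines: wdjem yhnmu nfcs eyh bhxz
Hunk 5: at line 1 remove [nfcs] add [zgxzw] -> 5 lines: wdjem yhnmu zgxzw eyh bhxz
Hunk 6: at line 1 remove [yhnmu,zgxzw,eyh] add [uij,vwxpx] -> 4 lines: wdjem uij vwxpx bhxz
Final line 2: uij

Answer: uij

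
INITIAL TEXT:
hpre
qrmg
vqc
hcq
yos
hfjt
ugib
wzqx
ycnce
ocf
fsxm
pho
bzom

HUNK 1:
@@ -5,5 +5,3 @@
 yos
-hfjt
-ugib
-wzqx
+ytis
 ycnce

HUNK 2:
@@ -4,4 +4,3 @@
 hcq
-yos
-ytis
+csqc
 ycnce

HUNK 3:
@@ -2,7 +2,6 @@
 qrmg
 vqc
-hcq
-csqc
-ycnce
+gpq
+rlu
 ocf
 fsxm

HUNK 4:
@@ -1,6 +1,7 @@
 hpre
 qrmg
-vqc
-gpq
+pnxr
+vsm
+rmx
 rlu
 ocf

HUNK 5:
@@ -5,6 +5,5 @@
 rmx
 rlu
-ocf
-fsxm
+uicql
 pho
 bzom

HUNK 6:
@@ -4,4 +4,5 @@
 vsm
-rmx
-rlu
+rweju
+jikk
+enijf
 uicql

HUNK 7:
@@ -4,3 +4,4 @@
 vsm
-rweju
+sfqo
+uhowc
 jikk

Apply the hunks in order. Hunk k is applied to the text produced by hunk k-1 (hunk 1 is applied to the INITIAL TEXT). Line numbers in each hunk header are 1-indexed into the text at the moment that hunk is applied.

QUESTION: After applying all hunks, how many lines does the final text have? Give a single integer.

Hunk 1: at line 5 remove [hfjt,ugib,wzqx] add [ytis] -> 11 lines: hpre qrmg vqc hcq yos ytis ycnce ocf fsxm pho bzom
Hunk 2: at line 4 remove [yos,ytis] add [csqc] -> 10 lines: hpre qrmg vqc hcq csqc ycnce ocf fsxm pho bzom
Hunk 3: at line 2 remove [hcq,csqc,ycnce] add [gpq,rlu] -> 9 lines: hpre qrmg vqc gpq rlu ocf fsxm pho bzom
Hunk 4: at line 1 remove [vqc,gpq] add [pnxr,vsm,rmx] -> 10 lines: hpre qrmg pnxr vsm rmx rlu ocf fsxm pho bzom
Hunk 5: at line 5 remove [ocf,fsxm] add [uicql] -> 9 lines: hpre qrmg pnxr vsm rmx rlu uicql pho bzom
Hunk 6: at line 4 remove [rmx,rlu] add [rweju,jikk,enijf] -> 10 lines: hpre qrmg pnxr vsm rweju jikk enijf uicql pho bzom
Hunk 7: at line 4 remove [rweju] add [sfqo,uhowc] -> 11 lines: hpre qrmg pnxr vsm sfqo uhowc jikk enijf uicql pho bzom
Final line count: 11

Answer: 11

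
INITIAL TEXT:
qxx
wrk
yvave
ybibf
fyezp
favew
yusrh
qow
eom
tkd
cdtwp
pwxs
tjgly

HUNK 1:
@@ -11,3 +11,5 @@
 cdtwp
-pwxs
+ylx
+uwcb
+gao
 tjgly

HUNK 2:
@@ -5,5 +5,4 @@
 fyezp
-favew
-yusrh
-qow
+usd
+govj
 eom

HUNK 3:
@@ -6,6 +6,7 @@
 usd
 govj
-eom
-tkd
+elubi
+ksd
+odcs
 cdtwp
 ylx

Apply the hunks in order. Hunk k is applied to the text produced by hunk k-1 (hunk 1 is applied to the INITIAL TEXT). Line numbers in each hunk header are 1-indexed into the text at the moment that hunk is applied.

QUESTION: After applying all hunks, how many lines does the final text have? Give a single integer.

Hunk 1: at line 11 remove [pwxs] add [ylx,uwcb,gao] -> 15 lines: qxx wrk yvave ybibf fyezp favew yusrh qow eom tkd cdtwp ylx uwcb gao tjgly
Hunk 2: at line 5 remove [favew,yusrh,qow] add [usd,govj] -> 14 lines: qxx wrk yvave ybibf fyezp usd govj eom tkd cdtwp ylx uwcb gao tjgly
Hunk 3: at line 6 remove [eom,tkd] add [elubi,ksd,odcs] -> 15 lines: qxx wrk yvave ybibf fyezp usd govj elubi ksd odcs cdtwp ylx uwcb gao tjgly
Final line count: 15

Answer: 15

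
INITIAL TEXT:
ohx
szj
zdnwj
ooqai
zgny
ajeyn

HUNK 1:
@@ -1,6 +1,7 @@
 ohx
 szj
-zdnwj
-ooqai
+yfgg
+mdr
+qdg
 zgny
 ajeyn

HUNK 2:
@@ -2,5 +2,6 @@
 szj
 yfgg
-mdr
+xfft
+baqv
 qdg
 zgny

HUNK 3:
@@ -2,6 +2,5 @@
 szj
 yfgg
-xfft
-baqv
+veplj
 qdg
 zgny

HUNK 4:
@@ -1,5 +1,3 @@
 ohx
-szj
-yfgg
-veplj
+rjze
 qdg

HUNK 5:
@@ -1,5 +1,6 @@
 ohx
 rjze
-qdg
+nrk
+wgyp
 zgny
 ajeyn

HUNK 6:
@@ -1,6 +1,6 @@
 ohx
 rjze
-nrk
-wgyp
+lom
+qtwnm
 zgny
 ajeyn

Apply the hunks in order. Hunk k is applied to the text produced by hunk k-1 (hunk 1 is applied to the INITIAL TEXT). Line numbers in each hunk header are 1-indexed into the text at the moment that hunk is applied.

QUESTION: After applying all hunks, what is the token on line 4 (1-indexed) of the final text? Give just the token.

Hunk 1: at line 1 remove [zdnwj,ooqai] add [yfgg,mdr,qdg] -> 7 lines: ohx szj yfgg mdr qdg zgny ajeyn
Hunk 2: at line 2 remove [mdr] add [xfft,baqv] -> 8 lines: ohx szj yfgg xfft baqv qdg zgny ajeyn
Hunk 3: at line 2 remove [xfft,baqv] add [veplj] -> 7 lines: ohx szj yfgg veplj qdg zgny ajeyn
Hunk 4: at line 1 remove [szj,yfgg,veplj] add [rjze] -> 5 lines: ohx rjze qdg zgny ajeyn
Hunk 5: at line 1 remove [qdg] add [nrk,wgyp] -> 6 lines: ohx rjze nrk wgyp zgny ajeyn
Hunk 6: at line 1 remove [nrk,wgyp] add [lom,qtwnm] -> 6 lines: ohx rjze lom qtwnm zgny ajeyn
Final line 4: qtwnm

Answer: qtwnm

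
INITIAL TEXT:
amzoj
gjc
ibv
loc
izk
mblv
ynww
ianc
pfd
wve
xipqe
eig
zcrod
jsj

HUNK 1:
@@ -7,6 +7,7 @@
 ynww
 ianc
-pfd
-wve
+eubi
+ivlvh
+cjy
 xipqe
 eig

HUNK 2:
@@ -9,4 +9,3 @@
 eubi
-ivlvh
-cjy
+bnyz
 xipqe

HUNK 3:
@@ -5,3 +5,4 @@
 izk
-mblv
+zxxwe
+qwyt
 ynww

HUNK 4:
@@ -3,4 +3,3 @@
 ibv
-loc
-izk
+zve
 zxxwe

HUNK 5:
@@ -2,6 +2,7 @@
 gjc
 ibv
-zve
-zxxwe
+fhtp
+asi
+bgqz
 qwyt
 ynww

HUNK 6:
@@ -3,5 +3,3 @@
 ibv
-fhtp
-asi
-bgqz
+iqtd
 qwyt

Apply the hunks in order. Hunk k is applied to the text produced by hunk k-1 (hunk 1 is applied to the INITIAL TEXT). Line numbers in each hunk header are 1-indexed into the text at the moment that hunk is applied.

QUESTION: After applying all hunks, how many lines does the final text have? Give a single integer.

Answer: 13

Derivation:
Hunk 1: at line 7 remove [pfd,wve] add [eubi,ivlvh,cjy] -> 15 lines: amzoj gjc ibv loc izk mblv ynww ianc eubi ivlvh cjy xipqe eig zcrod jsj
Hunk 2: at line 9 remove [ivlvh,cjy] add [bnyz] -> 14 lines: amzoj gjc ibv loc izk mblv ynww ianc eubi bnyz xipqe eig zcrod jsj
Hunk 3: at line 5 remove [mblv] add [zxxwe,qwyt] -> 15 lines: amzoj gjc ibv loc izk zxxwe qwyt ynww ianc eubi bnyz xipqe eig zcrod jsj
Hunk 4: at line 3 remove [loc,izk] add [zve] -> 14 lines: amzoj gjc ibv zve zxxwe qwyt ynww ianc eubi bnyz xipqe eig zcrod jsj
Hunk 5: at line 2 remove [zve,zxxwe] add [fhtp,asi,bgqz] -> 15 lines: amzoj gjc ibv fhtp asi bgqz qwyt ynww ianc eubi bnyz xipqe eig zcrod jsj
Hunk 6: at line 3 remove [fhtp,asi,bgqz] add [iqtd] -> 13 lines: amzoj gjc ibv iqtd qwyt ynww ianc eubi bnyz xipqe eig zcrod jsj
Final line count: 13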